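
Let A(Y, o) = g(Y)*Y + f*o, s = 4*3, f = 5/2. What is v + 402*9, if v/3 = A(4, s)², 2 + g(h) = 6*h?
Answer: 45390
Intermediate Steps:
f = 5/2 (f = 5*(½) = 5/2 ≈ 2.5000)
g(h) = -2 + 6*h
s = 12
A(Y, o) = 5*o/2 + Y*(-2 + 6*Y) (A(Y, o) = (-2 + 6*Y)*Y + 5*o/2 = Y*(-2 + 6*Y) + 5*o/2 = 5*o/2 + Y*(-2 + 6*Y))
v = 41772 (v = 3*((5/2)*12 + 2*4*(-1 + 3*4))² = 3*(30 + 2*4*(-1 + 12))² = 3*(30 + 2*4*11)² = 3*(30 + 88)² = 3*118² = 3*13924 = 41772)
v + 402*9 = 41772 + 402*9 = 41772 + 3618 = 45390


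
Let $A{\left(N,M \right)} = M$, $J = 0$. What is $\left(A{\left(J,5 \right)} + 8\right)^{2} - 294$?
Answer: $-125$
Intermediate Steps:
$\left(A{\left(J,5 \right)} + 8\right)^{2} - 294 = \left(5 + 8\right)^{2} - 294 = 13^{2} - 294 = 169 - 294 = -125$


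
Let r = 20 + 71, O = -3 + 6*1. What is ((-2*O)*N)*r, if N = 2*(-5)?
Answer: 5460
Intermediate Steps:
N = -10
O = 3 (O = -3 + 6 = 3)
r = 91
((-2*O)*N)*r = (-2*3*(-10))*91 = -6*(-10)*91 = 60*91 = 5460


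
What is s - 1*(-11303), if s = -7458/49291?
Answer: 50648065/4481 ≈ 11303.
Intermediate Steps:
s = -678/4481 (s = -7458*1/49291 = -678/4481 ≈ -0.15131)
s - 1*(-11303) = -678/4481 - 1*(-11303) = -678/4481 + 11303 = 50648065/4481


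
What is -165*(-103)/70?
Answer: 3399/14 ≈ 242.79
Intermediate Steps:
-165*(-103)/70 = 16995*(1/70) = 3399/14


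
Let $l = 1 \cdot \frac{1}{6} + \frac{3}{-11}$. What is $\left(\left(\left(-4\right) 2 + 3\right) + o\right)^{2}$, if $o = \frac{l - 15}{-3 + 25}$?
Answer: $\frac{68178049}{2108304} \approx 32.338$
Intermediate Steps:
$l = - \frac{7}{66}$ ($l = 1 \cdot \frac{1}{6} + 3 \left(- \frac{1}{11}\right) = \frac{1}{6} - \frac{3}{11} = - \frac{7}{66} \approx -0.10606$)
$o = - \frac{997}{1452}$ ($o = \frac{- \frac{7}{66} - 15}{-3 + 25} = - \frac{997}{66 \cdot 22} = \left(- \frac{997}{66}\right) \frac{1}{22} = - \frac{997}{1452} \approx -0.68664$)
$\left(\left(\left(-4\right) 2 + 3\right) + o\right)^{2} = \left(\left(\left(-4\right) 2 + 3\right) - \frac{997}{1452}\right)^{2} = \left(\left(-8 + 3\right) - \frac{997}{1452}\right)^{2} = \left(-5 - \frac{997}{1452}\right)^{2} = \left(- \frac{8257}{1452}\right)^{2} = \frac{68178049}{2108304}$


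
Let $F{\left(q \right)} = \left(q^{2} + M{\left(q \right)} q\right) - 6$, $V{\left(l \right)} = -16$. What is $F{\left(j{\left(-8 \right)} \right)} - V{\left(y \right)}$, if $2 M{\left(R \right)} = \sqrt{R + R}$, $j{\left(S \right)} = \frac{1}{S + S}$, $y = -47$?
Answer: $\frac{2561}{256} - \frac{i \sqrt{2}}{128} \approx 10.004 - 0.011049 i$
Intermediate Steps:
$j{\left(S \right)} = \frac{1}{2 S}$
$M{\left(R \right)} = \frac{\sqrt{2} \sqrt{R}}{2}$ ($M{\left(R \right)} = \frac{\sqrt{R + R}}{2} = \frac{\sqrt{2 R}}{2} = \frac{\sqrt{2} \sqrt{R}}{2}$)
$F{\left(q \right)} = -6 + q^{2} + \frac{\sqrt{2} q^{\frac{3}{2}}}{2}$ ($F{\left(q \right)} = \left(q^{2} + \frac{\sqrt{2} \sqrt{q}}{2} q\right) - 6 = \left(q^{2} + \frac{\sqrt{2} q^{\frac{3}{2}}}{2}\right) - 6 = -6 + q^{2} + \frac{\sqrt{2} q^{\frac{3}{2}}}{2}$)
$F{\left(j{\left(-8 \right)} \right)} - V{\left(y \right)} = \left(-6 + \left(\frac{1}{2 \left(-8\right)}\right)^{2} + \frac{\sqrt{2} \left(\frac{1}{2 \left(-8\right)}\right)^{\frac{3}{2}}}{2}\right) - -16 = \left(-6 + \left(\frac{1}{2} \left(- \frac{1}{8}\right)\right)^{2} + \frac{\sqrt{2} \left(\frac{1}{2} \left(- \frac{1}{8}\right)\right)^{\frac{3}{2}}}{2}\right) + 16 = \left(-6 + \left(- \frac{1}{16}\right)^{2} + \frac{\sqrt{2} \left(- \frac{1}{16}\right)^{\frac{3}{2}}}{2}\right) + 16 = \left(-6 + \frac{1}{256} + \frac{\sqrt{2} \left(- \frac{i}{64}\right)}{2}\right) + 16 = \left(-6 + \frac{1}{256} - \frac{i \sqrt{2}}{128}\right) + 16 = \left(- \frac{1535}{256} - \frac{i \sqrt{2}}{128}\right) + 16 = \frac{2561}{256} - \frac{i \sqrt{2}}{128}$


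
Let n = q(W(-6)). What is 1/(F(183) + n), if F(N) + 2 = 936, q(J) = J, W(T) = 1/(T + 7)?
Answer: 1/935 ≈ 0.0010695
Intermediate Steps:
W(T) = 1/(7 + T)
F(N) = 934 (F(N) = -2 + 936 = 934)
n = 1 (n = 1/(7 - 6) = 1/1 = 1)
1/(F(183) + n) = 1/(934 + 1) = 1/935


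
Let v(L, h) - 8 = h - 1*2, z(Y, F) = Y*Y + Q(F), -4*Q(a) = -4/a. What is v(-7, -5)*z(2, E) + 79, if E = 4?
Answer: 333/4 ≈ 83.250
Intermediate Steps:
Q(a) = 1/a (Q(a) = -(-1)/a = 1/a)
z(Y, F) = 1/F + Y**2 (z(Y, F) = Y*Y + 1/F = Y**2 + 1/F = 1/F + Y**2)
v(L, h) = 6 + h (v(L, h) = 8 + (h - 1*2) = 8 + (h - 2) = 8 + (-2 + h) = 6 + h)
v(-7, -5)*z(2, E) + 79 = (6 - 5)*(1/4 + 2**2) + 79 = 1*(1/4 + 4) + 79 = 1*(17/4) + 79 = 17/4 + 79 = 333/4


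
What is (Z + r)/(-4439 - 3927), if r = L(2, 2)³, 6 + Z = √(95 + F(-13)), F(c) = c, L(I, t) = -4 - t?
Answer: 111/4183 - √82/8366 ≈ 0.025454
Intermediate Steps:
Z = -6 + √82 (Z = -6 + √(95 - 13) = -6 + √82 ≈ 3.0554)
r = -216 (r = (-4 - 1*2)³ = (-4 - 2)³ = (-6)³ = -216)
(Z + r)/(-4439 - 3927) = ((-6 + √82) - 216)/(-4439 - 3927) = (-222 + √82)/(-8366) = (-222 + √82)*(-1/8366) = 111/4183 - √82/8366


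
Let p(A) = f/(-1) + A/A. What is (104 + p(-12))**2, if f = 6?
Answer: 9801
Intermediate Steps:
p(A) = -5 (p(A) = 6/(-1) + A/A = 6*(-1) + 1 = -6 + 1 = -5)
(104 + p(-12))**2 = (104 - 5)**2 = 99**2 = 9801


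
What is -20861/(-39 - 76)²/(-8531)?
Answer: 907/4905325 ≈ 0.00018490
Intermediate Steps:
-20861/(-39 - 76)²/(-8531) = -20861/((-115)²)*(-1/8531) = -20861/13225*(-1/8531) = -20861*1/13225*(-1/8531) = -907/575*(-1/8531) = 907/4905325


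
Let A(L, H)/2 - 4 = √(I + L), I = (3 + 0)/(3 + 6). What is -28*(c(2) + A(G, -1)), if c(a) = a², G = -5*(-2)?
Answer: -336 - 56*√93/3 ≈ -516.01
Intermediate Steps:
I = ⅓ (I = 3/9 = 3*(⅑) = ⅓ ≈ 0.33333)
G = 10
A(L, H) = 8 + 2*√(⅓ + L)
-28*(c(2) + A(G, -1)) = -28*(2² + (8 + 2*√(3 + 9*10)/3)) = -28*(4 + (8 + 2*√(3 + 90)/3)) = -28*(4 + (8 + 2*√93/3)) = -28*(12 + 2*√93/3) = -336 - 56*√93/3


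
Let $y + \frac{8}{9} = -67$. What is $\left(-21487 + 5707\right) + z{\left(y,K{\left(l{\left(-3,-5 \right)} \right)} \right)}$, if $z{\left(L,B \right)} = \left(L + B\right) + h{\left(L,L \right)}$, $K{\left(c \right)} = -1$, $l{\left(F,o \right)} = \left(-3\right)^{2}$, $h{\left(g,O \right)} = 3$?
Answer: $- \frac{142613}{9} \approx -15846.0$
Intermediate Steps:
$y = - \frac{611}{9}$ ($y = - \frac{8}{9} - 67 = - \frac{611}{9} \approx -67.889$)
$l{\left(F,o \right)} = 9$
$z{\left(L,B \right)} = 3 + B + L$ ($z{\left(L,B \right)} = \left(L + B\right) + 3 = \left(B + L\right) + 3 = 3 + B + L$)
$\left(-21487 + 5707\right) + z{\left(y,K{\left(l{\left(-3,-5 \right)} \right)} \right)} = \left(-21487 + 5707\right) - \frac{593}{9} = -15780 - \frac{593}{9} = - \frac{142613}{9}$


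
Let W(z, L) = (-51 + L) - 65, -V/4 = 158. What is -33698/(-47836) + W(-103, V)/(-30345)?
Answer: 31127857/42693630 ≈ 0.72910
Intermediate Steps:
V = -632 (V = -4*158 = -632)
W(z, L) = -116 + L
-33698/(-47836) + W(-103, V)/(-30345) = -33698/(-47836) + (-116 - 632)/(-30345) = -33698*(-1/47836) - 748*(-1/30345) = 16849/23918 + 44/1785 = 31127857/42693630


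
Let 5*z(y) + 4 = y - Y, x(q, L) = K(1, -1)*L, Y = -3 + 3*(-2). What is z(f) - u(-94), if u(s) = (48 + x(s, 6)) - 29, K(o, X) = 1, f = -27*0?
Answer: -24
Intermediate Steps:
f = 0
Y = -9 (Y = -3 - 6 = -9)
x(q, L) = L (x(q, L) = 1*L = L)
u(s) = 25 (u(s) = (48 + 6) - 29 = 54 - 29 = 25)
z(y) = 1 + y/5 (z(y) = -⅘ + (y - 1*(-9))/5 = -⅘ + (y + 9)/5 = -⅘ + (9 + y)/5 = -⅘ + (9/5 + y/5) = 1 + y/5)
z(f) - u(-94) = (1 + (⅕)*0) - 1*25 = (1 + 0) - 25 = 1 - 25 = -24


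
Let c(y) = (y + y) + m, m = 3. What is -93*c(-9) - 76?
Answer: 1319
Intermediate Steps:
c(y) = 3 + 2*y (c(y) = (y + y) + 3 = 2*y + 3 = 3 + 2*y)
-93*c(-9) - 76 = -93*(3 + 2*(-9)) - 76 = -93*(3 - 18) - 76 = -93*(-15) - 76 = 1395 - 76 = 1319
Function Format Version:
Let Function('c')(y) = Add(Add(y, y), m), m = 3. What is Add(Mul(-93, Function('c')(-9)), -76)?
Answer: 1319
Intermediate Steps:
Function('c')(y) = Add(3, Mul(2, y)) (Function('c')(y) = Add(Add(y, y), 3) = Add(Mul(2, y), 3) = Add(3, Mul(2, y)))
Add(Mul(-93, Function('c')(-9)), -76) = Add(Mul(-93, Add(3, Mul(2, -9))), -76) = Add(Mul(-93, Add(3, -18)), -76) = Add(Mul(-93, -15), -76) = Add(1395, -76) = 1319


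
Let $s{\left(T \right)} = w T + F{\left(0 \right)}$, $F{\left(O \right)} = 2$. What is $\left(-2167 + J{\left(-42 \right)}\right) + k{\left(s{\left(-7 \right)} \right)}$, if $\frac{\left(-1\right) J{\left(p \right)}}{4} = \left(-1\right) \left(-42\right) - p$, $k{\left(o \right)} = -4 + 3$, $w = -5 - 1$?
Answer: $-2504$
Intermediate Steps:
$w = -6$ ($w = -5 - 1 = -6$)
$s{\left(T \right)} = 2 - 6 T$ ($s{\left(T \right)} = - 6 T + 2 = 2 - 6 T$)
$k{\left(o \right)} = -1$
$J{\left(p \right)} = -168 + 4 p$ ($J{\left(p \right)} = - 4 \left(\left(-1\right) \left(-42\right) - p\right) = - 4 \left(42 - p\right) = -168 + 4 p$)
$\left(-2167 + J{\left(-42 \right)}\right) + k{\left(s{\left(-7 \right)} \right)} = \left(-2167 + \left(-168 + 4 \left(-42\right)\right)\right) - 1 = \left(-2167 - 336\right) - 1 = -2503 - 1 = -2504$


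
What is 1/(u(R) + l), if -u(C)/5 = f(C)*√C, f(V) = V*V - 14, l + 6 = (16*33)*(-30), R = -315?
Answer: I/(3*(-5282*I + 496055*√35)) ≈ -2.0443e-10 + 1.1358e-7*I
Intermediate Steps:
l = -15846 (l = -6 + (16*33)*(-30) = -6 + 528*(-30) = -6 - 15840 = -15846)
f(V) = -14 + V² (f(V) = V² - 14 = -14 + V²)
u(C) = -5*√C*(-14 + C²) (u(C) = -5*(-14 + C²)*√C = -5*√C*(-14 + C²))
1/(u(R) + l) = 1/(5*√(-315)*(14 - 1*(-315)²) - 15846) = 1/(5*(3*I*√35)*(14 - 1*99225) - 15846) = 1/(5*(3*I*√35)*(14 - 99225) - 15846) = 1/(5*(3*I*√35)*(-99211) - 15846) = 1/(-1488165*I*√35 - 15846) = 1/(-15846 - 1488165*I*√35)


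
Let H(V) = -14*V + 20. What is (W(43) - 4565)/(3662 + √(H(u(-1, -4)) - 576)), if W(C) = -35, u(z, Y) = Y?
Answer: -2105650/1676343 + 5750*I*√5/1676343 ≈ -1.2561 + 0.0076699*I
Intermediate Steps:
H(V) = 20 - 14*V
(W(43) - 4565)/(3662 + √(H(u(-1, -4)) - 576)) = (-35 - 4565)/(3662 + √((20 - 14*(-4)) - 576)) = -4600/(3662 + √((20 + 56) - 576)) = -4600/(3662 + √(76 - 576)) = -4600/(3662 + √(-500)) = -4600/(3662 + 10*I*√5)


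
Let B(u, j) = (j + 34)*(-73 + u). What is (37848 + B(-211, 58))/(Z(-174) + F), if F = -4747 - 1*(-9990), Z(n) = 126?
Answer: 11720/5369 ≈ 2.1829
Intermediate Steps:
F = 5243 (F = -4747 + 9990 = 5243)
B(u, j) = (-73 + u)*(34 + j) (B(u, j) = (34 + j)*(-73 + u) = (-73 + u)*(34 + j))
(37848 + B(-211, 58))/(Z(-174) + F) = (37848 + (-2482 - 73*58 + 34*(-211) + 58*(-211)))/(126 + 5243) = (37848 + (-2482 - 4234 - 7174 - 12238))/5369 = (37848 - 26128)*(1/5369) = 11720*(1/5369) = 11720/5369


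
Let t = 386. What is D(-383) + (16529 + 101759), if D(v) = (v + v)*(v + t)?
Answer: 115990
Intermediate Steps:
D(v) = 2*v*(386 + v) (D(v) = (v + v)*(v + 386) = (2*v)*(386 + v) = 2*v*(386 + v))
D(-383) + (16529 + 101759) = 2*(-383)*(386 - 383) + (16529 + 101759) = 2*(-383)*3 + 118288 = -2298 + 118288 = 115990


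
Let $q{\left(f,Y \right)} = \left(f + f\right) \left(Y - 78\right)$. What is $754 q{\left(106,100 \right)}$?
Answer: $3516656$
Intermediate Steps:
$q{\left(f,Y \right)} = 2 f \left(-78 + Y\right)$
$754 q{\left(106,100 \right)} = 754 \cdot 2 \cdot 106 \left(-78 + 100\right) = 754 \cdot 2 \cdot 106 \cdot 22 = 754 \cdot 4664 = 3516656$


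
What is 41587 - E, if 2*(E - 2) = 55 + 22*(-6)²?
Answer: 82323/2 ≈ 41162.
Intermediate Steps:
E = 851/2 (E = 2 + (55 + 22*(-6)²)/2 = 2 + (55 + 22*36)/2 = 2 + (55 + 792)/2 = 2 + (½)*847 = 2 + 847/2 = 851/2 ≈ 425.50)
41587 - E = 41587 - 1*851/2 = 41587 - 851/2 = 82323/2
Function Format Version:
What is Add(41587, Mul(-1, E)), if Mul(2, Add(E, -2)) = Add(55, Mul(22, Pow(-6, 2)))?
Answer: Rational(82323, 2) ≈ 41162.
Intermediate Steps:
E = Rational(851, 2) (E = Add(2, Mul(Rational(1, 2), Add(55, Mul(22, Pow(-6, 2))))) = Add(2, Mul(Rational(1, 2), Add(55, Mul(22, 36)))) = Add(2, Mul(Rational(1, 2), Add(55, 792))) = Add(2, Mul(Rational(1, 2), 847)) = Add(2, Rational(847, 2)) = Rational(851, 2) ≈ 425.50)
Add(41587, Mul(-1, E)) = Add(41587, Mul(-1, Rational(851, 2))) = Add(41587, Rational(-851, 2)) = Rational(82323, 2)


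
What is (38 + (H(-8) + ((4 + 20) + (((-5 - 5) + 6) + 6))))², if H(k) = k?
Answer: 3136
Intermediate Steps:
(38 + (H(-8) + ((4 + 20) + (((-5 - 5) + 6) + 6))))² = (38 + (-8 + ((4 + 20) + (((-5 - 5) + 6) + 6))))² = (38 + (-8 + (24 + ((-10 + 6) + 6))))² = (38 + (-8 + (24 + (-4 + 6))))² = (38 + (-8 + (24 + 2)))² = (38 + (-8 + 26))² = (38 + 18)² = 56² = 3136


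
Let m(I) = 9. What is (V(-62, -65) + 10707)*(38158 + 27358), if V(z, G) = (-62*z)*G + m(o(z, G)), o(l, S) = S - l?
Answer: -15667758304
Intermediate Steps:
V(z, G) = 9 - 62*G*z (V(z, G) = (-62*z)*G + 9 = -62*G*z + 9 = 9 - 62*G*z)
(V(-62, -65) + 10707)*(38158 + 27358) = ((9 - 62*(-65)*(-62)) + 10707)*(38158 + 27358) = ((9 - 249860) + 10707)*65516 = (-249851 + 10707)*65516 = -239144*65516 = -15667758304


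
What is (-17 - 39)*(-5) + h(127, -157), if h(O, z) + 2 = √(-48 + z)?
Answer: 278 + I*√205 ≈ 278.0 + 14.318*I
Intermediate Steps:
h(O, z) = -2 + √(-48 + z)
(-17 - 39)*(-5) + h(127, -157) = (-17 - 39)*(-5) + (-2 + √(-48 - 157)) = -56*(-5) + (-2 + √(-205)) = 280 + (-2 + I*√205) = 278 + I*√205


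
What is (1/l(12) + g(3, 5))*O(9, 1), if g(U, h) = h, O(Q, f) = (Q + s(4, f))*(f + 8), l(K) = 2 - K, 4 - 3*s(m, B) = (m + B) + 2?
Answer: 1764/5 ≈ 352.80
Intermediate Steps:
s(m, B) = ⅔ - B/3 - m/3 (s(m, B) = 4/3 - ((m + B) + 2)/3 = 4/3 - ((B + m) + 2)/3 = 4/3 - (2 + B + m)/3 = 4/3 + (-⅔ - B/3 - m/3) = ⅔ - B/3 - m/3)
O(Q, f) = (8 + f)*(-⅔ + Q - f/3) (O(Q, f) = (Q + (⅔ - f/3 - ⅓*4))*(f + 8) = (Q + (⅔ - f/3 - 4/3))*(8 + f) = (Q + (-⅔ - f/3))*(8 + f) = (-⅔ + Q - f/3)*(8 + f) = (8 + f)*(-⅔ + Q - f/3))
(1/l(12) + g(3, 5))*O(9, 1) = (1/(2 - 1*12) + 5)*(-16/3 + 8*9 - 10/3*1 - ⅓*1² + 9*1) = (1/(2 - 12) + 5)*(-16/3 + 72 - 10/3 - ⅓*1 + 9) = (1/(-10) + 5)*(-16/3 + 72 - 10/3 - ⅓ + 9) = (-⅒ + 5)*72 = (49/10)*72 = 1764/5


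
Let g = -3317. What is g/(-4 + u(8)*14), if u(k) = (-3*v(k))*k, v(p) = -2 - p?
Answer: -3317/3356 ≈ -0.98838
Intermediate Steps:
u(k) = k*(6 + 3*k) (u(k) = (-3*(-2 - k))*k = (6 + 3*k)*k = k*(6 + 3*k))
g/(-4 + u(8)*14) = -3317/(-4 + (3*8*(2 + 8))*14) = -3317/(-4 + (3*8*10)*14) = -3317/(-4 + 240*14) = -3317/(-4 + 3360) = -3317/3356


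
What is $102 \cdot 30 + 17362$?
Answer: $20422$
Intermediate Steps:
$102 \cdot 30 + 17362 = 3060 + 17362 = 20422$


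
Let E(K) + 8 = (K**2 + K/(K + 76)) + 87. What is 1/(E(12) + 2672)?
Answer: 22/63693 ≈ 0.00034541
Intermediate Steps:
E(K) = 79 + K**2 + K/(76 + K) (E(K) = -8 + ((K**2 + K/(K + 76)) + 87) = -8 + ((K**2 + K/(76 + K)) + 87) = -8 + (87 + K**2 + K/(76 + K)) = 79 + K**2 + K/(76 + K))
1/(E(12) + 2672) = 1/((6004 + 12**3 + 76*12**2 + 80*12)/(76 + 12) + 2672) = 1/((6004 + 1728 + 76*144 + 960)/88 + 2672) = 1/((6004 + 1728 + 10944 + 960)/88 + 2672) = 1/((1/88)*19636 + 2672) = 1/(4909/22 + 2672) = 1/(63693/22) = 22/63693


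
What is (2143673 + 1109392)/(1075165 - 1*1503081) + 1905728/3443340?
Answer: -2596479333563/368365069860 ≈ -7.0487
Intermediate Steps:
(2143673 + 1109392)/(1075165 - 1*1503081) + 1905728/3443340 = 3253065/(1075165 - 1503081) + 1905728*(1/3443340) = 3253065/(-427916) + 476432/860835 = 3253065*(-1/427916) + 476432/860835 = -3253065/427916 + 476432/860835 = -2596479333563/368365069860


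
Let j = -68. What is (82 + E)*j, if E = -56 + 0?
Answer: -1768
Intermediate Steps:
E = -56
(82 + E)*j = (82 - 56)*(-68) = 26*(-68) = -1768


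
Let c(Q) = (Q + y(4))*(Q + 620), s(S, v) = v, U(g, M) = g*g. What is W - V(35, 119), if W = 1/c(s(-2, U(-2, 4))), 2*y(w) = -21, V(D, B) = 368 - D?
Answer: -1350649/4056 ≈ -333.00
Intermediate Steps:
U(g, M) = g**2
y(w) = -21/2 (y(w) = (1/2)*(-21) = -21/2)
c(Q) = (620 + Q)*(-21/2 + Q) (c(Q) = (Q - 21/2)*(Q + 620) = (-21/2 + Q)*(620 + Q) = (620 + Q)*(-21/2 + Q))
W = -1/4056 (W = 1/(-6510 + ((-2)**2)**2 + (1219/2)*(-2)**2) = 1/(-6510 + 4**2 + (1219/2)*4) = 1/(-6510 + 16 + 2438) = 1/(-4056) = -1/4056 ≈ -0.00024655)
W - V(35, 119) = -1/4056 - (368 - 1*35) = -1/4056 - (368 - 35) = -1/4056 - 1*333 = -1/4056 - 333 = -1350649/4056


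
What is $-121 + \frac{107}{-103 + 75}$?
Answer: $- \frac{3495}{28} \approx -124.82$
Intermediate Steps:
$-121 + \frac{107}{-103 + 75} = -121 + \frac{107}{-28} = -121 + 107 \left(- \frac{1}{28}\right) = -121 - \frac{107}{28} = - \frac{3495}{28}$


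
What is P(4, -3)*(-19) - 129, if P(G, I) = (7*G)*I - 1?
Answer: 1486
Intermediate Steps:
P(G, I) = -1 + 7*G*I (P(G, I) = 7*G*I - 1 = -1 + 7*G*I)
P(4, -3)*(-19) - 129 = (-1 + 7*4*(-3))*(-19) - 129 = (-1 - 84)*(-19) - 129 = -85*(-19) - 129 = 1615 - 129 = 1486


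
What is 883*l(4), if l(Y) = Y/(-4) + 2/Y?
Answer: -883/2 ≈ -441.50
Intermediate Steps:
l(Y) = 2/Y - Y/4 (l(Y) = Y*(-¼) + 2/Y = -Y/4 + 2/Y = 2/Y - Y/4)
883*l(4) = 883*(2/4 - ¼*4) = 883*(2*(¼) - 1) = 883*(½ - 1) = 883*(-½) = -883/2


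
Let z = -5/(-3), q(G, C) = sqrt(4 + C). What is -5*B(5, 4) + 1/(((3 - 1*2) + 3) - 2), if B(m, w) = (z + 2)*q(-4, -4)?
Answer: 1/2 ≈ 0.50000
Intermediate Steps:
z = 5/3 (z = -5*(-1/3) = 5/3 ≈ 1.6667)
B(m, w) = 0 (B(m, w) = (5/3 + 2)*sqrt(4 - 4) = 11*sqrt(0)/3 = (11/3)*0 = 0)
-5*B(5, 4) + 1/(((3 - 1*2) + 3) - 2) = -5*0 + 1/(((3 - 1*2) + 3) - 2) = 0 + 1/(((3 - 2) + 3) - 2) = 0 + 1/((1 + 3) - 2) = 0 + 1/(4 - 2) = 0 + 1/2 = 1/2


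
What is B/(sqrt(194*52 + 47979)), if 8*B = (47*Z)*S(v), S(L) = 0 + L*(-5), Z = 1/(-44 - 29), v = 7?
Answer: 1645*sqrt(58067)/33911128 ≈ 0.011689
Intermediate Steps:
Z = -1/73 (Z = 1/(-73) = -1/73 ≈ -0.013699)
S(L) = -5*L (S(L) = 0 - 5*L = -5*L)
B = 1645/584 (B = ((47*(-1/73))*(-5*7))/8 = (-47/73*(-35))/8 = (1/8)*(1645/73) = 1645/584 ≈ 2.8168)
B/(sqrt(194*52 + 47979)) = 1645/(584*(sqrt(194*52 + 47979))) = 1645/(584*(sqrt(10088 + 47979))) = 1645/(584*(sqrt(58067))) = 1645*(sqrt(58067)/58067)/584 = 1645*sqrt(58067)/33911128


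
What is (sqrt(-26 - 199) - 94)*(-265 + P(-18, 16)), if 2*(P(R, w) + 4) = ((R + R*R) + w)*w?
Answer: -216858 + 34605*I ≈ -2.1686e+5 + 34605.0*I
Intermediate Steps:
P(R, w) = -4 + w*(R + w + R**2)/2 (P(R, w) = -4 + (((R + R*R) + w)*w)/2 = -4 + (((R + R**2) + w)*w)/2 = -4 + ((R + w + R**2)*w)/2 = -4 + (w*(R + w + R**2))/2 = -4 + w*(R + w + R**2)/2)
(sqrt(-26 - 199) - 94)*(-265 + P(-18, 16)) = (sqrt(-26 - 199) - 94)*(-265 + (-4 + (1/2)*16**2 + (1/2)*(-18)*16 + (1/2)*16*(-18)**2)) = (sqrt(-225) - 94)*(-265 + (-4 + (1/2)*256 - 144 + (1/2)*16*324)) = (15*I - 94)*(-265 + (-4 + 128 - 144 + 2592)) = (-94 + 15*I)*(-265 + 2572) = (-94 + 15*I)*2307 = -216858 + 34605*I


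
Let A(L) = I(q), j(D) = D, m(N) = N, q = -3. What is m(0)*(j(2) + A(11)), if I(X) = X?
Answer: 0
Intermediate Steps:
A(L) = -3
m(0)*(j(2) + A(11)) = 0*(2 - 3) = 0*(-1) = 0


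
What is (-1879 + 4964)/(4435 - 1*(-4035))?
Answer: 617/1694 ≈ 0.36423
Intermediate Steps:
(-1879 + 4964)/(4435 - 1*(-4035)) = 3085/(4435 + 4035) = 3085/8470 = 3085*(1/8470) = 617/1694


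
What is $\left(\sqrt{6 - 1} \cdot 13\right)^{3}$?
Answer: $10985 \sqrt{5} \approx 24563.0$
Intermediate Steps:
$\left(\sqrt{6 - 1} \cdot 13\right)^{3} = \left(\sqrt{5} \cdot 13\right)^{3} = \left(13 \sqrt{5}\right)^{3} = 10985 \sqrt{5}$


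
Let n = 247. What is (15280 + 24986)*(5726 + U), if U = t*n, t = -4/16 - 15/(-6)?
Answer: 505881891/2 ≈ 2.5294e+8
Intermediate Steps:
t = 9/4 (t = -4*1/16 - 15*(-1/6) = -1/4 + 5/2 = 9/4 ≈ 2.2500)
U = 2223/4 (U = (9/4)*247 = 2223/4 ≈ 555.75)
(15280 + 24986)*(5726 + U) = (15280 + 24986)*(5726 + 2223/4) = 40266*(25127/4) = 505881891/2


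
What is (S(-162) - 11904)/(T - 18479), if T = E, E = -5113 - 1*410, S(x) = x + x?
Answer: 6114/12001 ≈ 0.50946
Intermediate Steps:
S(x) = 2*x
E = -5523 (E = -5113 - 410 = -5523)
T = -5523
(S(-162) - 11904)/(T - 18479) = (2*(-162) - 11904)/(-5523 - 18479) = (-324 - 11904)/(-24002) = -12228*(-1/24002) = 6114/12001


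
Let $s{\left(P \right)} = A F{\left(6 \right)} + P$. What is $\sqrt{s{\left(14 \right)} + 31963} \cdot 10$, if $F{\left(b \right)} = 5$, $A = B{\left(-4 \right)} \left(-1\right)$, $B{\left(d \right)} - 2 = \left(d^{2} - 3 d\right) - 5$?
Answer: $20 \sqrt{7963} \approx 1784.7$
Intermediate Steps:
$B{\left(d \right)} = -3 + d^{2} - 3 d$ ($B{\left(d \right)} = 2 - \left(5 - d^{2} + 3 d\right) = -3 + d^{2} - 3 d$)
$A = -25$ ($A = \left(-3 + \left(-4\right)^{2} - -12\right) \left(-1\right) = \left(-3 + 16 + 12\right) \left(-1\right) = 25 \left(-1\right) = -25$)
$s{\left(P \right)} = -125 + P$ ($s{\left(P \right)} = \left(-25\right) 5 + P = -125 + P$)
$\sqrt{s{\left(14 \right)} + 31963} \cdot 10 = \sqrt{\left(-125 + 14\right) + 31963} \cdot 10 = \sqrt{-111 + 31963} \cdot 10 = \sqrt{31852} \cdot 10 = 2 \sqrt{7963} \cdot 10 = 20 \sqrt{7963}$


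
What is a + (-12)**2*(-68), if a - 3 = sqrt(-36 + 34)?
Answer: -9789 + I*sqrt(2) ≈ -9789.0 + 1.4142*I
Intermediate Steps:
a = 3 + I*sqrt(2) (a = 3 + sqrt(-36 + 34) = 3 + sqrt(-2) = 3 + I*sqrt(2) ≈ 3.0 + 1.4142*I)
a + (-12)**2*(-68) = (3 + I*sqrt(2)) + (-12)**2*(-68) = (3 + I*sqrt(2)) + 144*(-68) = (3 + I*sqrt(2)) - 9792 = -9789 + I*sqrt(2)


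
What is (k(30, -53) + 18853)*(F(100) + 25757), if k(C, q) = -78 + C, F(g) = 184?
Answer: 487820505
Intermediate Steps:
(k(30, -53) + 18853)*(F(100) + 25757) = ((-78 + 30) + 18853)*(184 + 25757) = (-48 + 18853)*25941 = 18805*25941 = 487820505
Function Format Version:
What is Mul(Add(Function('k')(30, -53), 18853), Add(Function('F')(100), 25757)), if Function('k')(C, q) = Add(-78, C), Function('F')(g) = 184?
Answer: 487820505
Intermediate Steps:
Mul(Add(Function('k')(30, -53), 18853), Add(Function('F')(100), 25757)) = Mul(Add(Add(-78, 30), 18853), Add(184, 25757)) = Mul(Add(-48, 18853), 25941) = Mul(18805, 25941) = 487820505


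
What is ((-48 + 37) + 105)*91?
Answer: 8554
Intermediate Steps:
((-48 + 37) + 105)*91 = (-11 + 105)*91 = 94*91 = 8554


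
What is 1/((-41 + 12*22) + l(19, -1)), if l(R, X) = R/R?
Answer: 1/224 ≈ 0.0044643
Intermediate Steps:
l(R, X) = 1
1/((-41 + 12*22) + l(19, -1)) = 1/((-41 + 12*22) + 1) = 1/((-41 + 264) + 1) = 1/(223 + 1) = 1/224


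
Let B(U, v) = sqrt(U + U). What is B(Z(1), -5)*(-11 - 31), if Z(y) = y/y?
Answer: -42*sqrt(2) ≈ -59.397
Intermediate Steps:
Z(y) = 1
B(U, v) = sqrt(2)*sqrt(U) (B(U, v) = sqrt(2*U) = sqrt(2)*sqrt(U))
B(Z(1), -5)*(-11 - 31) = (sqrt(2)*sqrt(1))*(-11 - 31) = (sqrt(2)*1)*(-42) = sqrt(2)*(-42) = -42*sqrt(2)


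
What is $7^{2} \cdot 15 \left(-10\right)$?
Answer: $-7350$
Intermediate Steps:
$7^{2} \cdot 15 \left(-10\right) = 49 \cdot 15 \left(-10\right) = 735 \left(-10\right) = -7350$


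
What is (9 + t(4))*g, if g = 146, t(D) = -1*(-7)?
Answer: 2336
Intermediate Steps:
t(D) = 7
(9 + t(4))*g = (9 + 7)*146 = 16*146 = 2336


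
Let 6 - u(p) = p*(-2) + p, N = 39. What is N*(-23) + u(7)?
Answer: -884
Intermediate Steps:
u(p) = 6 + p (u(p) = 6 - (p*(-2) + p) = 6 - (-2*p + p) = 6 - (-1)*p = 6 + p)
N*(-23) + u(7) = 39*(-23) + (6 + 7) = -897 + 13 = -884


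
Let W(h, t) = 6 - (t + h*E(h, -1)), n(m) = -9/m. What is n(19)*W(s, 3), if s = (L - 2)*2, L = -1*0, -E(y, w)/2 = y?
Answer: -315/19 ≈ -16.579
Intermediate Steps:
E(y, w) = -2*y
L = 0
s = -4 (s = (0 - 2)*2 = -2*2 = -4)
W(h, t) = 6 - t + 2*h**2 (W(h, t) = 6 - (t + h*(-2*h)) = 6 - (t - 2*h**2) = 6 + (-t + 2*h**2) = 6 - t + 2*h**2)
n(19)*W(s, 3) = (-9/19)*(6 - 1*3 + 2*(-4)**2) = (-9*1/19)*(6 - 3 + 2*16) = -9*(6 - 3 + 32)/19 = -9/19*35 = -315/19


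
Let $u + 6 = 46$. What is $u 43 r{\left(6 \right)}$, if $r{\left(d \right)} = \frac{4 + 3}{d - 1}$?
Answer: $2408$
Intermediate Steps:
$u = 40$ ($u = -6 + 46 = 40$)
$r{\left(d \right)} = \frac{7}{-1 + d}$
$u 43 r{\left(6 \right)} = 40 \cdot 43 \frac{7}{-1 + 6} = 1720 \cdot \frac{7}{5} = 2408$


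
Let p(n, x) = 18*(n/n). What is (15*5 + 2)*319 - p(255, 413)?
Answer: 24545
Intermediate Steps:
p(n, x) = 18 (p(n, x) = 18*1 = 18)
(15*5 + 2)*319 - p(255, 413) = (15*5 + 2)*319 - 1*18 = (75 + 2)*319 - 18 = 77*319 - 18 = 24563 - 18 = 24545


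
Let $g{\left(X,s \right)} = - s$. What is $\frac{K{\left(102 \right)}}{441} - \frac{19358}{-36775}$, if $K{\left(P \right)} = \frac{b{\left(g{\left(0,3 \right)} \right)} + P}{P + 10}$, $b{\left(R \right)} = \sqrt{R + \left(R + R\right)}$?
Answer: $\frac{159980231}{302731800} + \frac{i}{16464} \approx 0.52846 + 6.0739 \cdot 10^{-5} i$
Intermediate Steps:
$b{\left(R \right)} = \sqrt{3} \sqrt{R}$ ($b{\left(R \right)} = \sqrt{R + 2 R} = \sqrt{3 R} = \sqrt{3} \sqrt{R}$)
$K{\left(P \right)} = \frac{P + 3 i}{10 + P}$ ($K{\left(P \right)} = \frac{\sqrt{3} \sqrt{\left(-1\right) 3} + P}{P + 10} = \frac{\sqrt{3} \sqrt{-3} + P}{10 + P} = \frac{\sqrt{3} i \sqrt{3} + P}{10 + P} = \frac{3 i + P}{10 + P} = \frac{P + 3 i}{10 + P}$)
$\frac{K{\left(102 \right)}}{441} - \frac{19358}{-36775} = \frac{\frac{1}{10 + 102} \left(102 + 3 i\right)}{441} - \frac{19358}{-36775} = \frac{102 + 3 i}{112} \cdot \frac{1}{441} - - \frac{19358}{36775} = \frac{102 + 3 i}{112} \cdot \frac{1}{441} + \frac{19358}{36775} = \left(\frac{51}{56} + \frac{3 i}{112}\right) \frac{1}{441} + \frac{19358}{36775} = \left(\frac{17}{8232} + \frac{i}{16464}\right) + \frac{19358}{36775} = \frac{159980231}{302731800} + \frac{i}{16464}$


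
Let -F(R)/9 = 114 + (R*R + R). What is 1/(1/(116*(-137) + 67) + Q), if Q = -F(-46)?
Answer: 15825/311056199 ≈ 5.0875e-5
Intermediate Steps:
F(R) = -1026 - 9*R - 9*R² (F(R) = -9*(114 + (R*R + R)) = -9*(114 + (R² + R)) = -9*(114 + (R + R²)) = -9*(114 + R + R²) = -1026 - 9*R - 9*R²)
Q = 19656 (Q = -(-1026 - 9*(-46) - 9*(-46)²) = -(-1026 + 414 - 9*2116) = -(-1026 + 414 - 19044) = -1*(-19656) = 19656)
1/(1/(116*(-137) + 67) + Q) = 1/(1/(116*(-137) + 67) + 19656) = 1/(1/(-15892 + 67) + 19656) = 1/(1/(-15825) + 19656) = 1/(-1/15825 + 19656) = 1/(311056199/15825) = 15825/311056199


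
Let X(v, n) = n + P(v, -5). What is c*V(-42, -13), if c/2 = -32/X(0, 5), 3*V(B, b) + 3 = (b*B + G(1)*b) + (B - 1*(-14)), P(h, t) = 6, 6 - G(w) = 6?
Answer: -32960/33 ≈ -998.79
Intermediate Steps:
G(w) = 0 (G(w) = 6 - 1*6 = 6 - 6 = 0)
X(v, n) = 6 + n (X(v, n) = n + 6 = 6 + n)
V(B, b) = 11/3 + B/3 + B*b/3 (V(B, b) = -1 + ((b*B + 0*b) + (B - 1*(-14)))/3 = -1 + ((B*b + 0) + (B + 14))/3 = -1 + (B*b + (14 + B))/3 = -1 + (14 + B + B*b)/3 = -1 + (14/3 + B/3 + B*b/3) = 11/3 + B/3 + B*b/3)
c = -64/11 (c = 2*(-32/(6 + 5)) = 2*(-32/11) = -64/11 ≈ -5.8182)
c*V(-42, -13) = -64*(11/3 + (1/3)*(-42) + (1/3)*(-42)*(-13))/11 = -64*(11/3 - 14 + 182)/11 = -64/11*515/3 = -32960/33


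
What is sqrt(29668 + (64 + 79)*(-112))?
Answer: 2*sqrt(3413) ≈ 116.84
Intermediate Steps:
sqrt(29668 + (64 + 79)*(-112)) = sqrt(29668 + 143*(-112)) = sqrt(29668 - 16016) = sqrt(13652) = 2*sqrt(3413)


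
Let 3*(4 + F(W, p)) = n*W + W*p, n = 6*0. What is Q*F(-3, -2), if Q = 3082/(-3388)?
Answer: 1541/847 ≈ 1.8194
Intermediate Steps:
n = 0
Q = -1541/1694 (Q = 3082*(-1/3388) = -1541/1694 ≈ -0.90968)
F(W, p) = -4 + W*p/3 (F(W, p) = -4 + (0*W + W*p)/3 = -4 + (0 + W*p)/3 = -4 + (W*p)/3 = -4 + W*p/3)
Q*F(-3, -2) = -1541*(-4 + (⅓)*(-3)*(-2))/1694 = -1541*(-4 + 2)/1694 = -1541/1694*(-2) = 1541/847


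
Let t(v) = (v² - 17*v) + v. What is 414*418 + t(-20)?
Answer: 173772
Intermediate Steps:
t(v) = v² - 16*v
414*418 + t(-20) = 414*418 - 20*(-16 - 20) = 173052 - 20*(-36) = 173052 + 720 = 173772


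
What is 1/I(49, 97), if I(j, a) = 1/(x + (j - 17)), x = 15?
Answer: 47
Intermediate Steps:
I(j, a) = 1/(-2 + j) (I(j, a) = 1/(15 + (j - 17)) = 1/(15 + (-17 + j)) = 1/(-2 + j))
1/I(49, 97) = 1/(1/(-2 + 49)) = 1/(1/47) = 47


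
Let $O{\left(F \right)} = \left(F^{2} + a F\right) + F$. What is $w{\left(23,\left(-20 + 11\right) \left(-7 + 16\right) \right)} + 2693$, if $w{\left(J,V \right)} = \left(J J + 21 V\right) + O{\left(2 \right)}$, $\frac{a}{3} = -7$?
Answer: $1485$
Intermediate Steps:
$a = -21$ ($a = 3 \left(-7\right) = -21$)
$O{\left(F \right)} = F^{2} - 20 F$ ($O{\left(F \right)} = \left(F^{2} - 21 F\right) + F = F^{2} - 20 F$)
$w{\left(J,V \right)} = -36 + J^{2} + 21 V$ ($w{\left(J,V \right)} = \left(J J + 21 V\right) + 2 \left(-20 + 2\right) = \left(J^{2} + 21 V\right) + 2 \left(-18\right) = \left(J^{2} + 21 V\right) - 36 = -36 + J^{2} + 21 V$)
$w{\left(23,\left(-20 + 11\right) \left(-7 + 16\right) \right)} + 2693 = \left(-36 + 23^{2} + 21 \left(-20 + 11\right) \left(-7 + 16\right)\right) + 2693 = \left(-36 + 529 + 21 \left(\left(-9\right) 9\right)\right) + 2693 = \left(-36 + 529 + 21 \left(-81\right)\right) + 2693 = \left(-36 + 529 - 1701\right) + 2693 = -1208 + 2693 = 1485$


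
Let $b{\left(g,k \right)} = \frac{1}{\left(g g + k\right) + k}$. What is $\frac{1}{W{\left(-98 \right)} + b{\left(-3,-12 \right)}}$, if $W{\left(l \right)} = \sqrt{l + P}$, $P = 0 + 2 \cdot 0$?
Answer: $- \frac{15}{22051} - \frac{1575 i \sqrt{2}}{22051} \approx -0.00068024 - 0.10101 i$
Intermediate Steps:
$P = 0$ ($P = 0 + 0 = 0$)
$W{\left(l \right)} = \sqrt{l}$ ($W{\left(l \right)} = \sqrt{l + 0} = \sqrt{l}$)
$b{\left(g,k \right)} = \frac{1}{g^{2} + 2 k}$ ($b{\left(g,k \right)} = \frac{1}{\left(g^{2} + k\right) + k} = \frac{1}{\left(k + g^{2}\right) + k} = \frac{1}{g^{2} + 2 k}$)
$\frac{1}{W{\left(-98 \right)} + b{\left(-3,-12 \right)}} = \frac{1}{\sqrt{-98} + \frac{1}{\left(-3\right)^{2} + 2 \left(-12\right)}} = \frac{1}{7 i \sqrt{2} + \frac{1}{9 - 24}} = \frac{1}{7 i \sqrt{2} + \frac{1}{-15}} = \frac{1}{7 i \sqrt{2} - \frac{1}{15}} = \frac{1}{- \frac{1}{15} + 7 i \sqrt{2}}$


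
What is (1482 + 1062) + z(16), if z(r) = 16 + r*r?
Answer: 2816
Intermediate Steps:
z(r) = 16 + r²
(1482 + 1062) + z(16) = (1482 + 1062) + (16 + 16²) = 2544 + (16 + 256) = 2544 + 272 = 2816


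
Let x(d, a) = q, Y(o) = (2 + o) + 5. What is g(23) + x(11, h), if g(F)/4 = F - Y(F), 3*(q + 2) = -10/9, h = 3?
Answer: -820/27 ≈ -30.370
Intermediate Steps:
Y(o) = 7 + o
q = -64/27 (q = -2 + (-10/9)/3 = -2 + (-10*1/9)/3 = -2 + (1/3)*(-10/9) = -2 - 10/27 = -64/27 ≈ -2.3704)
x(d, a) = -64/27
g(F) = -28 (g(F) = 4*(F - (7 + F)) = 4*(F + (-7 - F)) = 4*(-7) = -28)
g(23) + x(11, h) = -28 - 64/27 = -820/27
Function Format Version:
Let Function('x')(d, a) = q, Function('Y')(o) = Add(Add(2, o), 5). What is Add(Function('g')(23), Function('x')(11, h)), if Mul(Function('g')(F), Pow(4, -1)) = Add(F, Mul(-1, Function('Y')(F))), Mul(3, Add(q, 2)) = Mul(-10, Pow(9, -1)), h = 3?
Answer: Rational(-820, 27) ≈ -30.370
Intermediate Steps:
Function('Y')(o) = Add(7, o)
q = Rational(-64, 27) (q = Add(-2, Mul(Rational(1, 3), Mul(-10, Pow(9, -1)))) = Add(-2, Mul(Rational(1, 3), Mul(-10, Rational(1, 9)))) = Add(-2, Mul(Rational(1, 3), Rational(-10, 9))) = Add(-2, Rational(-10, 27)) = Rational(-64, 27) ≈ -2.3704)
Function('x')(d, a) = Rational(-64, 27)
Function('g')(F) = -28 (Function('g')(F) = Mul(4, Add(F, Mul(-1, Add(7, F)))) = Mul(4, Add(F, Add(-7, Mul(-1, F)))) = Mul(4, -7) = -28)
Add(Function('g')(23), Function('x')(11, h)) = Add(-28, Rational(-64, 27)) = Rational(-820, 27)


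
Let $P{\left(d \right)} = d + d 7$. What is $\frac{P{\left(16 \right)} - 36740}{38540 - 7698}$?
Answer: $- \frac{18306}{15421} \approx -1.1871$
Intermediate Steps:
$P{\left(d \right)} = 8 d$ ($P{\left(d \right)} = d + 7 d = 8 d$)
$\frac{P{\left(16 \right)} - 36740}{38540 - 7698} = \frac{8 \cdot 16 - 36740}{38540 - 7698} = \frac{128 - 36740}{30842} = \left(-36612\right) \frac{1}{30842} = - \frac{18306}{15421}$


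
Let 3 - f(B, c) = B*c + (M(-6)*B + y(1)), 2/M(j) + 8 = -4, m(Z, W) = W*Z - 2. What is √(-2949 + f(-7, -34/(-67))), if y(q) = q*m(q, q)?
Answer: I*√475538262/402 ≈ 54.246*I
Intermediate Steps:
m(Z, W) = -2 + W*Z
y(q) = q*(-2 + q²) (y(q) = q*(-2 + q*q) = q*(-2 + q²))
M(j) = -⅙ (M(j) = 2/(-8 - 4) = 2/(-12) = 2*(-1/12) = -⅙)
f(B, c) = 4 + B/6 - B*c (f(B, c) = 3 - (B*c + (-B/6 + 1*(-2 + 1²))) = 3 - (B*c + (-B/6 + 1*(-2 + 1))) = 3 - (B*c + (-B/6 + 1*(-1))) = 3 - (B*c + (-B/6 - 1)) = 3 - (B*c + (-1 - B/6)) = 3 - (-1 - B/6 + B*c) = 3 + (1 + B/6 - B*c) = 4 + B/6 - B*c)
√(-2949 + f(-7, -34/(-67))) = √(-2949 + (4 + (⅙)*(-7) - 1*(-7)*(-34/(-67)))) = √(-2949 + (4 - 7/6 - 1*(-7)*(-34*(-1/67)))) = √(-2949 + (4 - 7/6 - 1*(-7)*34/67)) = √(-2949 + (4 - 7/6 + 238/67)) = √(-2949 + 2567/402) = √(-1182931/402) = I*√475538262/402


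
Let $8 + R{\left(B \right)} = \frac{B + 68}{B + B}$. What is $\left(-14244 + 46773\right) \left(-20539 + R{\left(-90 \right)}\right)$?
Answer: $- \frac{20051081617}{30} \approx -6.6837 \cdot 10^{8}$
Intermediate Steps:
$R{\left(B \right)} = -8 + \frac{68 + B}{2 B}$ ($R{\left(B \right)} = -8 + \frac{B + 68}{B + B} = -8 + \frac{68 + B}{2 B}$)
$\left(-14244 + 46773\right) \left(-20539 + R{\left(-90 \right)}\right) = \left(-14244 + 46773\right) \left(-20539 - \left(\frac{15}{2} - \frac{34}{-90}\right)\right) = 32529 \left(-20539 + \left(- \frac{15}{2} + 34 \left(- \frac{1}{90}\right)\right)\right) = 32529 \left(-20539 - \frac{709}{90}\right) = 32529 \left(- \frac{1849219}{90}\right) = - \frac{20051081617}{30}$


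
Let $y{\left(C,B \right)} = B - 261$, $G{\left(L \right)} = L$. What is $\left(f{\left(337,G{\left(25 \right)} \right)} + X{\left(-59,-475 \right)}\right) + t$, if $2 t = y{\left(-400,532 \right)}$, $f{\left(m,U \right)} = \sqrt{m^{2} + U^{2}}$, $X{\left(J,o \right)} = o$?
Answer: $- \frac{679}{2} + \sqrt{114194} \approx -1.574$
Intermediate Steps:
$y{\left(C,B \right)} = -261 + B$
$f{\left(m,U \right)} = \sqrt{U^{2} + m^{2}}$
$t = \frac{271}{2}$ ($t = \frac{-261 + 532}{2} = \frac{1}{2} \cdot 271 = \frac{271}{2} \approx 135.5$)
$\left(f{\left(337,G{\left(25 \right)} \right)} + X{\left(-59,-475 \right)}\right) + t = \left(\sqrt{25^{2} + 337^{2}} - 475\right) + \frac{271}{2} = \left(\sqrt{625 + 113569} - 475\right) + \frac{271}{2} = \left(\sqrt{114194} - 475\right) + \frac{271}{2} = \left(-475 + \sqrt{114194}\right) + \frac{271}{2} = - \frac{679}{2} + \sqrt{114194}$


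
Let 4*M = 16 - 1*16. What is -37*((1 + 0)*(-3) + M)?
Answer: 111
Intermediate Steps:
M = 0 (M = (16 - 1*16)/4 = (16 - 16)/4 = (¼)*0 = 0)
-37*((1 + 0)*(-3) + M) = -37*((1 + 0)*(-3) + 0) = -37*(1*(-3) + 0) = -37*(-3 + 0) = -37*(-3) = 111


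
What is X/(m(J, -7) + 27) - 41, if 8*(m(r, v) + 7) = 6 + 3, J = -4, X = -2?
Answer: -6945/169 ≈ -41.095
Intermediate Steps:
m(r, v) = -47/8 (m(r, v) = -7 + (6 + 3)/8 = -7 + (⅛)*9 = -7 + 9/8 = -47/8)
X/(m(J, -7) + 27) - 41 = -2/(-47/8 + 27) - 41 = -2/169/8 - 41 = -2*8/169 - 41 = -16/169 - 41 = -6945/169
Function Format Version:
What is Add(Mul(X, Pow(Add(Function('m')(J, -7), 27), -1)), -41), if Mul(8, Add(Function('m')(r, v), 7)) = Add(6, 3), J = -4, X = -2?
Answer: Rational(-6945, 169) ≈ -41.095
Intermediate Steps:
Function('m')(r, v) = Rational(-47, 8) (Function('m')(r, v) = Add(-7, Mul(Rational(1, 8), Add(6, 3))) = Add(-7, Mul(Rational(1, 8), 9)) = Add(-7, Rational(9, 8)) = Rational(-47, 8))
Add(Mul(X, Pow(Add(Function('m')(J, -7), 27), -1)), -41) = Add(Mul(-2, Pow(Add(Rational(-47, 8), 27), -1)), -41) = Add(Mul(-2, Pow(Rational(169, 8), -1)), -41) = Add(Mul(-2, Rational(8, 169)), -41) = Add(Rational(-16, 169), -41) = Rational(-6945, 169)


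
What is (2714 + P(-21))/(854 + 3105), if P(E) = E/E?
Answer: 2715/3959 ≈ 0.68578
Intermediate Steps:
P(E) = 1
(2714 + P(-21))/(854 + 3105) = (2714 + 1)/(854 + 3105) = 2715/3959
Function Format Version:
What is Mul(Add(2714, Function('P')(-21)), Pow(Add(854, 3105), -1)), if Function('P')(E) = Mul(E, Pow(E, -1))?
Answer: Rational(2715, 3959) ≈ 0.68578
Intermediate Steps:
Function('P')(E) = 1
Mul(Add(2714, Function('P')(-21)), Pow(Add(854, 3105), -1)) = Mul(Add(2714, 1), Pow(Add(854, 3105), -1)) = Mul(2715, Pow(3959, -1)) = Mul(2715, Rational(1, 3959)) = Rational(2715, 3959)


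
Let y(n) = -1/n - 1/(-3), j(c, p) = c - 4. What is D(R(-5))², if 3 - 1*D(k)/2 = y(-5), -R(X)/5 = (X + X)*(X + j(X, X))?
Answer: 5476/225 ≈ 24.338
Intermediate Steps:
j(c, p) = -4 + c
y(n) = ⅓ - 1/n (y(n) = -1/n - 1*(-⅓) = -1/n + ⅓ = ⅓ - 1/n)
R(X) = -10*X*(-4 + 2*X) (R(X) = -5*(X + X)*(X + (-4 + X)) = -5*2*X*(-4 + 2*X) = -10*X*(-4 + 2*X))
D(k) = 74/15 (D(k) = 6 - 2*(-3 - 5)/(3*(-5)) = 6 - 2*(-1)*(-8)/(3*5) = 6 - 2*8/15 = 6 - 16/15 = 74/15)
D(R(-5))² = (74/15)² = 5476/225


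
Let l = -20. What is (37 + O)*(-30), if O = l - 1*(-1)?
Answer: -540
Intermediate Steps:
O = -19 (O = -20 - 1*(-1) = -20 + 1 = -19)
(37 + O)*(-30) = (37 - 19)*(-30) = 18*(-30) = -540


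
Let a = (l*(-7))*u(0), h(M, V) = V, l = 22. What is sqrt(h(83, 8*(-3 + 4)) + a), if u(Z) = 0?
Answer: 2*sqrt(2) ≈ 2.8284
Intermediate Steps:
a = 0 (a = (22*(-7))*0 = -154*0 = 0)
sqrt(h(83, 8*(-3 + 4)) + a) = sqrt(8*(-3 + 4) + 0) = sqrt(8*1 + 0) = sqrt(8 + 0) = sqrt(8) = 2*sqrt(2)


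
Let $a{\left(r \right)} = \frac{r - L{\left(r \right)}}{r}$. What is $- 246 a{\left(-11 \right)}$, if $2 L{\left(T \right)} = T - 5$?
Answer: $- \frac{738}{11} \approx -67.091$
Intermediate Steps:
$L{\left(T \right)} = - \frac{5}{2} + \frac{T}{2}$ ($L{\left(T \right)} = \frac{T - 5}{2} = \frac{-5 + T}{2} = - \frac{5}{2} + \frac{T}{2}$)
$a{\left(r \right)} = \frac{\frac{5}{2} + \frac{r}{2}}{r}$ ($a{\left(r \right)} = \frac{r - \left(- \frac{5}{2} + \frac{r}{2}\right)}{r} = \frac{\frac{5}{2} + \frac{r}{2}}{r}$)
$- 246 a{\left(-11 \right)} = - 246 \frac{5 - 11}{2 \left(-11\right)} = - 246 \cdot \frac{1}{2} \left(- \frac{1}{11}\right) \left(-6\right) = \left(-246\right) \frac{3}{11} = - \frac{738}{11}$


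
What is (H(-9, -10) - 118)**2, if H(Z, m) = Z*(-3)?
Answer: 8281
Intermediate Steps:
H(Z, m) = -3*Z
(H(-9, -10) - 118)**2 = (-3*(-9) - 118)**2 = (27 - 118)**2 = (-91)**2 = 8281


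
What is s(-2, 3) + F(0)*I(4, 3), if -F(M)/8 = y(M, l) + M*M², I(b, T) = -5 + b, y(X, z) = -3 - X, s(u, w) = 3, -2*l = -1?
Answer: -21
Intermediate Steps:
l = ½ (l = -½*(-1) = ½ ≈ 0.50000)
F(M) = 24 - 8*M³ + 8*M (F(M) = -8*((-3 - M) + M*M²) = -8*((-3 - M) + M³) = -8*(-3 + M³ - M) = 24 - 8*M³ + 8*M)
s(-2, 3) + F(0)*I(4, 3) = 3 + (24 - 8*0³ + 8*0)*(-5 + 4) = 3 + (24 - 8*0 + 0)*(-1) = 3 + (24 + 0 + 0)*(-1) = 3 + 24*(-1) = 3 - 24 = -21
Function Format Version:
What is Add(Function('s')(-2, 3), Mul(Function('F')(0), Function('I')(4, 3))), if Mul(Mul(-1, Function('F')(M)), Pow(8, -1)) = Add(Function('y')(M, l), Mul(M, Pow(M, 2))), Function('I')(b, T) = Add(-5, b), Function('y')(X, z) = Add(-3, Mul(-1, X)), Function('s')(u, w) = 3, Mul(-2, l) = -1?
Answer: -21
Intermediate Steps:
l = Rational(1, 2) (l = Mul(Rational(-1, 2), -1) = Rational(1, 2) ≈ 0.50000)
Function('F')(M) = Add(24, Mul(-8, Pow(M, 3)), Mul(8, M)) (Function('F')(M) = Mul(-8, Add(Add(-3, Mul(-1, M)), Mul(M, Pow(M, 2)))) = Mul(-8, Add(Add(-3, Mul(-1, M)), Pow(M, 3))) = Mul(-8, Add(-3, Pow(M, 3), Mul(-1, M))) = Add(24, Mul(-8, Pow(M, 3)), Mul(8, M)))
Add(Function('s')(-2, 3), Mul(Function('F')(0), Function('I')(4, 3))) = Add(3, Mul(Add(24, Mul(-8, Pow(0, 3)), Mul(8, 0)), Add(-5, 4))) = Add(3, Mul(Add(24, Mul(-8, 0), 0), -1)) = Add(3, Mul(Add(24, 0, 0), -1)) = Add(3, Mul(24, -1)) = Add(3, -24) = -21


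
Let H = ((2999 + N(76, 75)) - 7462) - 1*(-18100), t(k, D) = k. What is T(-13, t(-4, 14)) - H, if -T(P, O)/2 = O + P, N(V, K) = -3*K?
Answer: -13378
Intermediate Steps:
T(P, O) = -2*O - 2*P (T(P, O) = -2*(O + P) = -2*O - 2*P)
H = 13412 (H = ((2999 - 3*75) - 7462) - 1*(-18100) = ((2999 - 225) - 7462) + 18100 = (2774 - 7462) + 18100 = -4688 + 18100 = 13412)
T(-13, t(-4, 14)) - H = (-2*(-4) - 2*(-13)) - 1*13412 = (8 + 26) - 13412 = 34 - 13412 = -13378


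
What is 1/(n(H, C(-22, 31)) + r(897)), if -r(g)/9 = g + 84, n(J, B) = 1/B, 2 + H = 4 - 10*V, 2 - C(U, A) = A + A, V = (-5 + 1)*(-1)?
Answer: -60/529741 ≈ -0.00011326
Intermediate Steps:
V = 4 (V = -4*(-1) = 4)
C(U, A) = 2 - 2*A (C(U, A) = 2 - (A + A) = 2 - 2*A)
H = -38 (H = -2 + (4 - 10*4) = -2 + (4 - 40) = -2 - 36 = -38)
r(g) = -756 - 9*g (r(g) = -9*(g + 84) = -9*(84 + g) = -756 - 9*g)
1/(n(H, C(-22, 31)) + r(897)) = 1/(1/(2 - 2*31) + (-756 - 9*897)) = 1/(1/(2 - 62) + (-756 - 8073)) = 1/(1/(-60) - 8829) = 1/(-1/60 - 8829) = 1/(-529741/60) = -60/529741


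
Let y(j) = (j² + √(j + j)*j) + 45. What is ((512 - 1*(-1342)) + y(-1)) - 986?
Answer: 914 - I*√2 ≈ 914.0 - 1.4142*I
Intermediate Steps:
y(j) = 45 + j² + √2*j^(3/2) (y(j) = (j² + √(2*j)*j) + 45 = (j² + (√2*√j)*j) + 45 = (j² + √2*j^(3/2)) + 45 = 45 + j² + √2*j^(3/2))
((512 - 1*(-1342)) + y(-1)) - 986 = ((512 - 1*(-1342)) + (45 + (-1)² + √2*(-1)^(3/2))) - 986 = ((512 + 1342) + (45 + 1 + √2*(-I))) - 986 = (1854 + (45 + 1 - I*√2)) - 986 = (1854 + (46 - I*√2)) - 986 = (1900 - I*√2) - 986 = 914 - I*√2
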